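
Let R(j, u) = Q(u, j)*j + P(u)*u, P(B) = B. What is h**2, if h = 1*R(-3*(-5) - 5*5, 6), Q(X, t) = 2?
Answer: 256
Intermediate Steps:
R(j, u) = u**2 + 2*j (R(j, u) = 2*j + u*u = 2*j + u**2 = u**2 + 2*j)
h = 16 (h = 1*(6**2 + 2*(-3*(-5) - 5*5)) = 1*(36 + 2*(15 - 25)) = 1*(36 + 2*(-10)) = 1*(36 - 20) = 1*16 = 16)
h**2 = 16**2 = 256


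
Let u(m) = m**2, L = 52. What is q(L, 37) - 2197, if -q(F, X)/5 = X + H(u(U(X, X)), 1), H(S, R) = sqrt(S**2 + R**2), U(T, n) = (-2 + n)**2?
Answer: -2382 - 5*sqrt(2251875390626) ≈ -7.5055e+6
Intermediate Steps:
H(S, R) = sqrt(R**2 + S**2)
q(F, X) = -5*X - 5*sqrt(1 + (-2 + X)**8) (q(F, X) = -5*(X + sqrt(1**2 + (((-2 + X)**2)**2)**2)) = -5*(X + sqrt(1 + ((-2 + X)**4)**2)) = -5*(X + sqrt(1 + (-2 + X)**8)) = -5*X - 5*sqrt(1 + (-2 + X)**8))
q(L, 37) - 2197 = (-5*37 - 5*sqrt(1 + (-2 + 37)**8)) - 2197 = (-185 - 5*sqrt(1 + 35**8)) - 2197 = (-185 - 5*sqrt(1 + 2251875390625)) - 2197 = (-185 - 5*sqrt(2251875390626)) - 2197 = -2382 - 5*sqrt(2251875390626)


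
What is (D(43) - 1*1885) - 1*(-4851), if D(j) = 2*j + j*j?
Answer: 4901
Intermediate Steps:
D(j) = j² + 2*j (D(j) = 2*j + j² = j² + 2*j)
(D(43) - 1*1885) - 1*(-4851) = (43*(2 + 43) - 1*1885) - 1*(-4851) = (43*45 - 1885) + 4851 = (1935 - 1885) + 4851 = 50 + 4851 = 4901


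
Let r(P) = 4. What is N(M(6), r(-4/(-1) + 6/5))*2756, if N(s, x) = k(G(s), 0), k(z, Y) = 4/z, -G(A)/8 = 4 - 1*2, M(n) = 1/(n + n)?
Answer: -689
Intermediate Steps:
M(n) = 1/(2*n)
G(A) = -16 (G(A) = -8*(4 - 1*2) = -8*(4 - 2) = -8*2 = -16)
N(s, x) = -¼ (N(s, x) = 4/(-16) = 4*(-1/16) = -¼)
N(M(6), r(-4/(-1) + 6/5))*2756 = -¼*2756 = -689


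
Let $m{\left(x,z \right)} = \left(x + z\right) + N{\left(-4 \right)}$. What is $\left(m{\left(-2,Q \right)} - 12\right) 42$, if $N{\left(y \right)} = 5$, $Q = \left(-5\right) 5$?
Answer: $-1428$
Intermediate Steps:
$Q = -25$
$m{\left(x,z \right)} = 5 + x + z$ ($m{\left(x,z \right)} = \left(x + z\right) + 5 = 5 + x + z$)
$\left(m{\left(-2,Q \right)} - 12\right) 42 = \left(\left(5 - 2 - 25\right) - 12\right) 42 = \left(-22 - 12\right) 42 = \left(-34\right) 42 = -1428$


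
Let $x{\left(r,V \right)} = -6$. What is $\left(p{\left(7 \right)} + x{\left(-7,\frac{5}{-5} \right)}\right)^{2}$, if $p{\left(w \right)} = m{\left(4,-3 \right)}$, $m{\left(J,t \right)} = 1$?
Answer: $25$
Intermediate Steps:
$p{\left(w \right)} = 1$
$\left(p{\left(7 \right)} + x{\left(-7,\frac{5}{-5} \right)}\right)^{2} = \left(1 - 6\right)^{2} = \left(-5\right)^{2} = 25$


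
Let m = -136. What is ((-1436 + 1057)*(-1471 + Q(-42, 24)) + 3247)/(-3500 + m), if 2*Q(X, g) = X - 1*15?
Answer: -1143115/7272 ≈ -157.19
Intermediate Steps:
Q(X, g) = -15/2 + X/2 (Q(X, g) = (X - 1*15)/2 = (X - 15)/2 = (-15 + X)/2 = -15/2 + X/2)
((-1436 + 1057)*(-1471 + Q(-42, 24)) + 3247)/(-3500 + m) = ((-1436 + 1057)*(-1471 + (-15/2 + (1/2)*(-42))) + 3247)/(-3500 - 136) = (-379*(-1471 + (-15/2 - 21)) + 3247)/(-3636) = (-379*(-1471 - 57/2) + 3247)*(-1/3636) = (-379*(-2999/2) + 3247)*(-1/3636) = (1136621/2 + 3247)*(-1/3636) = (1143115/2)*(-1/3636) = -1143115/7272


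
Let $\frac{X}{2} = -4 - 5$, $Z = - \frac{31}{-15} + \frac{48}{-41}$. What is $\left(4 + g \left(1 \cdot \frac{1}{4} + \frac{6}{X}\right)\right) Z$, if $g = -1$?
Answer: $\frac{26999}{7380} \approx 3.6584$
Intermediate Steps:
$Z = \frac{551}{615}$ ($Z = \left(-31\right) \left(- \frac{1}{15}\right) + 48 \left(- \frac{1}{41}\right) = \frac{31}{15} - \frac{48}{41} = \frac{551}{615} \approx 0.89594$)
$X = -18$ ($X = 2 \left(-4 - 5\right) = 2 \left(-9\right) = -18$)
$\left(4 + g \left(1 \cdot \frac{1}{4} + \frac{6}{X}\right)\right) Z = \left(4 - \left(1 \cdot \frac{1}{4} + \frac{6}{-18}\right)\right) \frac{551}{615} = \left(4 - \left(1 \cdot \frac{1}{4} + 6 \left(- \frac{1}{18}\right)\right)\right) \frac{551}{615} = \left(4 - \left(\frac{1}{4} - \frac{1}{3}\right)\right) \frac{551}{615} = \left(4 - - \frac{1}{12}\right) \frac{551}{615} = \left(4 + \frac{1}{12}\right) \frac{551}{615} = \frac{49}{12} \cdot \frac{551}{615} = \frac{26999}{7380}$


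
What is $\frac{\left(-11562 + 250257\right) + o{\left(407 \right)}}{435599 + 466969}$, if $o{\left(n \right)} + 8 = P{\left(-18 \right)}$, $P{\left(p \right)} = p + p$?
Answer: $\frac{238651}{902568} \approx 0.26441$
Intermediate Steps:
$P{\left(p \right)} = 2 p$
$o{\left(n \right)} = -44$ ($o{\left(n \right)} = -8 + 2 \left(-18\right) = -8 - 36 = -44$)
$\frac{\left(-11562 + 250257\right) + o{\left(407 \right)}}{435599 + 466969} = \frac{\left(-11562 + 250257\right) - 44}{435599 + 466969} = \frac{238695 - 44}{902568} = 238651 \cdot \frac{1}{902568} = \frac{238651}{902568}$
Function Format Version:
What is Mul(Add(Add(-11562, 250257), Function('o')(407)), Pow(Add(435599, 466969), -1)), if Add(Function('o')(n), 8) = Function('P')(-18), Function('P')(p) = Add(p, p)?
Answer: Rational(238651, 902568) ≈ 0.26441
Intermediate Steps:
Function('P')(p) = Mul(2, p)
Function('o')(n) = -44 (Function('o')(n) = Add(-8, Mul(2, -18)) = Add(-8, -36) = -44)
Mul(Add(Add(-11562, 250257), Function('o')(407)), Pow(Add(435599, 466969), -1)) = Mul(Add(Add(-11562, 250257), -44), Pow(Add(435599, 466969), -1)) = Mul(Add(238695, -44), Pow(902568, -1)) = Mul(238651, Rational(1, 902568)) = Rational(238651, 902568)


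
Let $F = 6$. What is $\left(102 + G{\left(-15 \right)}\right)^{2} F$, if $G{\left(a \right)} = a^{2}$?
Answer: $641574$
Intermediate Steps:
$\left(102 + G{\left(-15 \right)}\right)^{2} F = \left(102 + \left(-15\right)^{2}\right)^{2} \cdot 6 = \left(102 + 225\right)^{2} \cdot 6 = 327^{2} \cdot 6 = 106929 \cdot 6 = 641574$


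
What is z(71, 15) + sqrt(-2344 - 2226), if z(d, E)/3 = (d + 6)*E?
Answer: 3465 + I*sqrt(4570) ≈ 3465.0 + 67.602*I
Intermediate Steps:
z(d, E) = 3*E*(6 + d) (z(d, E) = 3*((d + 6)*E) = 3*((6 + d)*E) = 3*(E*(6 + d)) = 3*E*(6 + d))
z(71, 15) + sqrt(-2344 - 2226) = 3*15*(6 + 71) + sqrt(-2344 - 2226) = 3*15*77 + sqrt(-4570) = 3465 + I*sqrt(4570)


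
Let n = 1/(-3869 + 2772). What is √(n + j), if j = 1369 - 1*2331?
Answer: I*√1157680555/1097 ≈ 31.016*I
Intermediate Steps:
n = -1/1097 (n = 1/(-1097) = -1/1097 ≈ -0.00091158)
j = -962 (j = 1369 - 2331 = -962)
√(n + j) = √(-1/1097 - 962) = √(-1055315/1097) = I*√1157680555/1097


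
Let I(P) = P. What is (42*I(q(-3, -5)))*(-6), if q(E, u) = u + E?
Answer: 2016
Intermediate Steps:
q(E, u) = E + u
(42*I(q(-3, -5)))*(-6) = (42*(-3 - 5))*(-6) = (42*(-8))*(-6) = -336*(-6) = 2016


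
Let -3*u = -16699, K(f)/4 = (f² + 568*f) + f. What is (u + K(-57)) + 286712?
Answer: 526627/3 ≈ 1.7554e+5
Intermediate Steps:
K(f) = 4*f² + 2276*f (K(f) = 4*((f² + 568*f) + f) = 4*(f² + 569*f) = 4*f² + 2276*f)
u = 16699/3 (u = -⅓*(-16699) = 16699/3 ≈ 5566.3)
(u + K(-57)) + 286712 = (16699/3 + 4*(-57)*(569 - 57)) + 286712 = (16699/3 + 4*(-57)*512) + 286712 = (16699/3 - 116736) + 286712 = -333509/3 + 286712 = 526627/3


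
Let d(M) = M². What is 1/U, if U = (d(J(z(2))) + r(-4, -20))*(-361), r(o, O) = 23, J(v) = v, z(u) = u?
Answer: -1/9747 ≈ -0.00010260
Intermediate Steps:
U = -9747 (U = (2² + 23)*(-361) = (4 + 23)*(-361) = 27*(-361) = -9747)
1/U = 1/(-9747) = -1/9747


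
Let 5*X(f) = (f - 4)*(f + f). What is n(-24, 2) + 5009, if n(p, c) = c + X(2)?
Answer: 25047/5 ≈ 5009.4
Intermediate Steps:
X(f) = 2*f*(-4 + f)/5 (X(f) = ((f - 4)*(f + f))/5 = ((-4 + f)*(2*f))/5 = (2*f*(-4 + f))/5 = 2*f*(-4 + f)/5)
n(p, c) = -8/5 + c (n(p, c) = c + (⅖)*2*(-4 + 2) = c + (⅖)*2*(-2) = c - 8/5 = -8/5 + c)
n(-24, 2) + 5009 = (-8/5 + 2) + 5009 = ⅖ + 5009 = 25047/5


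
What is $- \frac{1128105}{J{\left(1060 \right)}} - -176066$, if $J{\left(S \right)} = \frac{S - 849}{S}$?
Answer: $- \frac{1158641374}{211} \approx -5.4912 \cdot 10^{6}$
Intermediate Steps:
$J{\left(S \right)} = \frac{-849 + S}{S}$
$- \frac{1128105}{J{\left(1060 \right)}} - -176066 = - \frac{1128105}{\frac{1}{1060} \left(-849 + 1060\right)} - -176066 = - \frac{1128105}{\frac{1}{1060} \cdot 211} + 176066 = - \frac{1128105}{\frac{211}{1060}} + 176066 = \left(-1128105\right) \frac{1060}{211} + 176066 = - \frac{1195791300}{211} + 176066 = - \frac{1158641374}{211}$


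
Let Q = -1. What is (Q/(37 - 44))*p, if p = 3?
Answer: 3/7 ≈ 0.42857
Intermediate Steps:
(Q/(37 - 44))*p = (-1/(37 - 44))*3 = (-1/(-7))*3 = -⅐*(-1)*3 = (⅐)*3 = 3/7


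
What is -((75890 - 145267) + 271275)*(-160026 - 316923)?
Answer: 96295049202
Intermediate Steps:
-((75890 - 145267) + 271275)*(-160026 - 316923) = -(-69377 + 271275)*(-476949) = -201898*(-476949) = -1*(-96295049202) = 96295049202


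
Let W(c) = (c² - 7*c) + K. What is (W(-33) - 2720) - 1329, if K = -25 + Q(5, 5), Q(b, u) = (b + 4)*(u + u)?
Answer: -2664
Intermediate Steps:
Q(b, u) = 2*u*(4 + b) (Q(b, u) = (4 + b)*(2*u) = 2*u*(4 + b))
K = 65 (K = -25 + 2*5*(4 + 5) = -25 + 2*5*9 = -25 + 90 = 65)
W(c) = 65 + c² - 7*c (W(c) = (c² - 7*c) + 65 = 65 + c² - 7*c)
(W(-33) - 2720) - 1329 = ((65 + (-33)² - 7*(-33)) - 2720) - 1329 = ((65 + 1089 + 231) - 2720) - 1329 = (1385 - 2720) - 1329 = -1335 - 1329 = -2664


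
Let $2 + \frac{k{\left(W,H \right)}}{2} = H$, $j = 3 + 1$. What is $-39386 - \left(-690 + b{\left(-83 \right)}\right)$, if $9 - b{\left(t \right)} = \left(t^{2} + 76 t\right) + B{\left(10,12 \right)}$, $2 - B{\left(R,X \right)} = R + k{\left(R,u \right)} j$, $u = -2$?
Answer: $-38100$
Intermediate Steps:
$j = 4$
$k{\left(W,H \right)} = -4 + 2 H$
$B{\left(R,X \right)} = 34 - R$ ($B{\left(R,X \right)} = 2 - \left(R + \left(-4 + 2 \left(-2\right)\right) 4\right) = 2 - \left(R + \left(-4 - 4\right) 4\right) = 2 - \left(R - 32\right) = 2 - \left(-32 + R\right) = 34 - R$)
$b{\left(t \right)} = -15 - t^{2} - 76 t$ ($b{\left(t \right)} = 9 - \left(\left(t^{2} + 76 t\right) + \left(34 - 10\right)\right) = 9 - \left(\left(t^{2} + 76 t\right) + 24\right) = 9 - \left(24 + t^{2} + 76 t\right) = -15 - t^{2} - 76 t$)
$-39386 - \left(-690 + b{\left(-83 \right)}\right) = -39386 - \left(-705 - 6889 + 6308\right) = -39386 + \left(690 - \left(-15 - 6889 + 6308\right)\right) = -39386 + \left(690 - -596\right) = -39386 + \left(690 + 596\right) = -39386 + 1286 = -38100$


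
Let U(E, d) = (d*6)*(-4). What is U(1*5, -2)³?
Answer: 110592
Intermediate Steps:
U(E, d) = -24*d (U(E, d) = (6*d)*(-4) = -24*d)
U(1*5, -2)³ = (-24*(-2))³ = 48³ = 110592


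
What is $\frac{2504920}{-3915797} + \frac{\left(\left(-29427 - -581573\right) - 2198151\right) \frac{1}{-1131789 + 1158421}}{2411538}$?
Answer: $- \frac{160882627935119705}{251488459854412752} \approx -0.63972$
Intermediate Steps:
$\frac{2504920}{-3915797} + \frac{\left(\left(-29427 - -581573\right) - 2198151\right) \frac{1}{-1131789 + 1158421}}{2411538} = 2504920 \left(- \frac{1}{3915797}\right) + \frac{\left(-29427 + 581573\right) - 2198151}{26632} \cdot \frac{1}{2411538} = - \frac{2504920}{3915797} + \left(552146 - 2198151\right) \frac{1}{26632} \cdot \frac{1}{2411538} = - \frac{2504920}{3915797} + \left(-1646005\right) \frac{1}{26632} \cdot \frac{1}{2411538} = - \frac{2504920}{3915797} - \frac{1646005}{64224080016} = - \frac{160882627935119705}{251488459854412752}$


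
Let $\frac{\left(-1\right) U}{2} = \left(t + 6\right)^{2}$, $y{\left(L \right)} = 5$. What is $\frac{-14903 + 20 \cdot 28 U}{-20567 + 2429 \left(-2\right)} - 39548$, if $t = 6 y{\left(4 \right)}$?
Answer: $- \frac{1004041477}{25425} \approx -39490.0$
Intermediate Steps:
$t = 30$ ($t = 6 \cdot 5 = 30$)
$U = -2592$ ($U = - 2 \left(30 + 6\right)^{2} = - 2 \cdot 36^{2} = \left(-2\right) 1296 = -2592$)
$\frac{-14903 + 20 \cdot 28 U}{-20567 + 2429 \left(-2\right)} - 39548 = \frac{-14903 + 20 \cdot 28 \left(-2592\right)}{-20567 + 2429 \left(-2\right)} - 39548 = \frac{-14903 + 560 \left(-2592\right)}{-20567 - 4858} - 39548 = \frac{-14903 - 1451520}{-25425} - 39548 = \left(-1466423\right) \left(- \frac{1}{25425}\right) - 39548 = \frac{1466423}{25425} - 39548 = - \frac{1004041477}{25425}$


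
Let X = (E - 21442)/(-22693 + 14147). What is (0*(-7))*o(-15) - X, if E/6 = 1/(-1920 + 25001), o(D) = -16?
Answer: -247451398/98625113 ≈ -2.5090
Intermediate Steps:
E = 6/23081 (E = 6/(-1920 + 25001) = 6/23081 ≈ 0.00025995)
X = 247451398/98625113 (X = (6/23081 - 21442)/(-22693 + 14147) = -494902796/23081/(-8546) = -494902796/23081*(-1/8546) = 247451398/98625113 ≈ 2.5090)
(0*(-7))*o(-15) - X = (0*(-7))*(-16) - 1*247451398/98625113 = 0*(-16) - 247451398/98625113 = 0 - 247451398/98625113 = -247451398/98625113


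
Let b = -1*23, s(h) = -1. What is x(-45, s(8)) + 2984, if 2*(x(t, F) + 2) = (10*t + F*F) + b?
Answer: 2746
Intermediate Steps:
b = -23
x(t, F) = -27/2 + F²/2 + 5*t (x(t, F) = -2 + ((10*t + F*F) - 23)/2 = -2 + ((10*t + F²) - 23)/2 = -2 + ((F² + 10*t) - 23)/2 = -2 + (-23 + F² + 10*t)/2 = -2 + (-23/2 + F²/2 + 5*t) = -27/2 + F²/2 + 5*t)
x(-45, s(8)) + 2984 = (-27/2 + (½)*(-1)² + 5*(-45)) + 2984 = (-27/2 + (½)*1 - 225) + 2984 = (-27/2 + ½ - 225) + 2984 = -238 + 2984 = 2746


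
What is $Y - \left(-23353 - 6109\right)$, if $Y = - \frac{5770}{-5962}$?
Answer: $\frac{87829107}{2981} \approx 29463.0$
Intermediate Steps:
$Y = \frac{2885}{2981}$ ($Y = \left(-5770\right) \left(- \frac{1}{5962}\right) = \frac{2885}{2981} \approx 0.9678$)
$Y - \left(-23353 - 6109\right) = \frac{2885}{2981} - \left(-23353 - 6109\right) = \frac{2885}{2981} - -29462 = \frac{2885}{2981} + 29462 = \frac{87829107}{2981}$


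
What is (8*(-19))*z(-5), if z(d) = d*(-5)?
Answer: -3800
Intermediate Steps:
z(d) = -5*d
(8*(-19))*z(-5) = (8*(-19))*(-5*(-5)) = -152*25 = -3800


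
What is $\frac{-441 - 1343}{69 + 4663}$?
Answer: $- \frac{446}{1183} \approx -0.37701$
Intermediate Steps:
$\frac{-441 - 1343}{69 + 4663} = - \frac{1784}{4732} = \left(-1784\right) \frac{1}{4732} = - \frac{446}{1183}$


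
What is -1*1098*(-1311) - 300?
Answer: 1439178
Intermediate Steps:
-1*1098*(-1311) - 300 = -1098*(-1311) - 300 = 1439478 - 300 = 1439178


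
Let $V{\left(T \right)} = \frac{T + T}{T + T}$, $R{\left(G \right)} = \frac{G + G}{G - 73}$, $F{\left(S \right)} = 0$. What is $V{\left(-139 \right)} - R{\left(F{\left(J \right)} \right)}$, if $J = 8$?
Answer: $1$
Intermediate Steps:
$R{\left(G \right)} = \frac{2 G}{-73 + G}$
$V{\left(T \right)} = 1$ ($V{\left(T \right)} = \frac{2 T}{2 T} = 2 T \frac{1}{2 T} = 1$)
$V{\left(-139 \right)} - R{\left(F{\left(J \right)} \right)} = 1 - 2 \cdot 0 \frac{1}{-73 + 0} = 1 - 2 \cdot 0 \frac{1}{-73} = 1 - 2 \cdot 0 \left(- \frac{1}{73}\right) = 1 - 0 = 1 + 0 = 1$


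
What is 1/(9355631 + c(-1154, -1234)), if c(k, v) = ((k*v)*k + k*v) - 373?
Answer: -1/1632558250 ≈ -6.1254e-10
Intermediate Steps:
c(k, v) = -373 + k*v + v*k² (c(k, v) = (v*k² + k*v) - 373 = (k*v + v*k²) - 373 = -373 + k*v + v*k²)
1/(9355631 + c(-1154, -1234)) = 1/(9355631 + (-373 - 1154*(-1234) - 1234*(-1154)²)) = 1/(9355631 + (-373 + 1424036 - 1234*1331716)) = 1/(9355631 + (-373 + 1424036 - 1643337544)) = 1/(9355631 - 1641913881) = 1/(-1632558250) = -1/1632558250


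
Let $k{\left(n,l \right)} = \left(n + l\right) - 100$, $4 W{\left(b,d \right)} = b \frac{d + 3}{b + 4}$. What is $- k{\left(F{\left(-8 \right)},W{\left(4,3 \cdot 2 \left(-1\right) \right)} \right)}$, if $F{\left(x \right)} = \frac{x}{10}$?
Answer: $\frac{4047}{40} \approx 101.18$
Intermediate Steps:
$W{\left(b,d \right)} = \frac{b \left(3 + d\right)}{4 \left(4 + b\right)}$ ($W{\left(b,d \right)} = \frac{b \frac{d + 3}{b + 4}}{4} = \frac{b \frac{3 + d}{4 + b}}{4} = \frac{b \frac{1}{4 + b} \left(3 + d\right)}{4} = \frac{b \left(3 + d\right)}{4 \left(4 + b\right)}$)
$F{\left(x \right)} = \frac{x}{10}$ ($F{\left(x \right)} = x \frac{1}{10} = \frac{x}{10}$)
$k{\left(n,l \right)} = -100 + l + n$ ($k{\left(n,l \right)} = \left(l + n\right) - 100 = -100 + l + n$)
$- k{\left(F{\left(-8 \right)},W{\left(4,3 \cdot 2 \left(-1\right) \right)} \right)} = - (-100 + \frac{1}{4} \cdot 4 \frac{1}{4 + 4} \left(3 + 3 \cdot 2 \left(-1\right)\right) + \frac{1}{10} \left(-8\right)) = - (-100 + \frac{1}{4} \cdot 4 \cdot \frac{1}{8} \left(3 + 6 \left(-1\right)\right) - \frac{4}{5}) = - (-100 + \frac{1}{4} \cdot 4 \cdot \frac{1}{8} \left(3 - 6\right) - \frac{4}{5}) = - (-100 + \frac{1}{4} \cdot 4 \cdot \frac{1}{8} \left(-3\right) - \frac{4}{5}) = - (-100 - \frac{3}{8} - \frac{4}{5}) = \left(-1\right) \left(- \frac{4047}{40}\right) = \frac{4047}{40}$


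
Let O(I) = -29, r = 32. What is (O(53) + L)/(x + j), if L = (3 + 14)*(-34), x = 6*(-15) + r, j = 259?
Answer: -607/201 ≈ -3.0199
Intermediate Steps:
x = -58 (x = 6*(-15) + 32 = -90 + 32 = -58)
L = -578 (L = 17*(-34) = -578)
(O(53) + L)/(x + j) = (-29 - 578)/(-58 + 259) = -607/201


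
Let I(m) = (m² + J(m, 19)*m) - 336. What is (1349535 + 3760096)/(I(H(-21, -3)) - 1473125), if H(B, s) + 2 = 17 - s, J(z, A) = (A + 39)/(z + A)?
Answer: -189056347/54505025 ≈ -3.4686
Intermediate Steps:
J(z, A) = (39 + A)/(A + z)
H(B, s) = 15 - s (H(B, s) = -2 + (17 - s) = 15 - s)
I(m) = -336 + m² + 58*m/(19 + m) (I(m) = (m² + ((39 + 19)/(19 + m))*m) - 336 = (m² + (58/(19 + m))*m) - 336 = (m² + 58*m/(19 + m)) - 336 = -336 + m² + 58*m/(19 + m))
(1349535 + 3760096)/(I(H(-21, -3)) - 1473125) = (1349535 + 3760096)/((58*(15 - 1*(-3)) + (-336 + (15 - 1*(-3))²)*(19 + (15 - 1*(-3))))/(19 + (15 - 1*(-3))) - 1473125) = 5109631/((58*(15 + 3) + (-336 + (15 + 3)²)*(19 + (15 + 3)))/(19 + (15 + 3)) - 1473125) = 5109631/((58*18 + (-336 + 18²)*(19 + 18))/(19 + 18) - 1473125) = 5109631/((1044 + (-336 + 324)*37)/37 - 1473125) = 5109631/((1044 - 12*37)/37 - 1473125) = 5109631/((1044 - 444)/37 - 1473125) = 5109631/((1/37)*600 - 1473125) = 5109631/(600/37 - 1473125) = 5109631/(-54505025/37) = 5109631*(-37/54505025) = -189056347/54505025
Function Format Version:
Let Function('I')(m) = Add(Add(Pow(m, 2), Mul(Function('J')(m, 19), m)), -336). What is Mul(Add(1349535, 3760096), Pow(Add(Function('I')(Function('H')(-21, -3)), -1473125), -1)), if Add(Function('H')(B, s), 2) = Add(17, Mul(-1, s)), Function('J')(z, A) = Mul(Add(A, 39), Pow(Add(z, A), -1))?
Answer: Rational(-189056347, 54505025) ≈ -3.4686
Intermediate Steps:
Function('J')(z, A) = Mul(Pow(Add(A, z), -1), Add(39, A)) (Function('J')(z, A) = Mul(Add(39, A), Pow(Add(A, z), -1)) = Mul(Pow(Add(A, z), -1), Add(39, A)))
Function('H')(B, s) = Add(15, Mul(-1, s)) (Function('H')(B, s) = Add(-2, Add(17, Mul(-1, s))) = Add(15, Mul(-1, s)))
Function('I')(m) = Add(-336, Pow(m, 2), Mul(58, m, Pow(Add(19, m), -1))) (Function('I')(m) = Add(Add(Pow(m, 2), Mul(Mul(Pow(Add(19, m), -1), Add(39, 19)), m)), -336) = Add(Add(Pow(m, 2), Mul(Mul(Pow(Add(19, m), -1), 58), m)), -336) = Add(Add(Pow(m, 2), Mul(Mul(58, Pow(Add(19, m), -1)), m)), -336) = Add(Add(Pow(m, 2), Mul(58, m, Pow(Add(19, m), -1))), -336) = Add(-336, Pow(m, 2), Mul(58, m, Pow(Add(19, m), -1))))
Mul(Add(1349535, 3760096), Pow(Add(Function('I')(Function('H')(-21, -3)), -1473125), -1)) = Mul(Add(1349535, 3760096), Pow(Add(Mul(Pow(Add(19, Add(15, Mul(-1, -3))), -1), Add(Mul(58, Add(15, Mul(-1, -3))), Mul(Add(-336, Pow(Add(15, Mul(-1, -3)), 2)), Add(19, Add(15, Mul(-1, -3)))))), -1473125), -1)) = Mul(5109631, Pow(Add(Mul(Pow(Add(19, Add(15, 3)), -1), Add(Mul(58, Add(15, 3)), Mul(Add(-336, Pow(Add(15, 3), 2)), Add(19, Add(15, 3))))), -1473125), -1)) = Mul(5109631, Pow(Add(Mul(Pow(Add(19, 18), -1), Add(Mul(58, 18), Mul(Add(-336, Pow(18, 2)), Add(19, 18)))), -1473125), -1)) = Mul(5109631, Pow(Add(Mul(Pow(37, -1), Add(1044, Mul(Add(-336, 324), 37))), -1473125), -1)) = Mul(5109631, Pow(Add(Mul(Rational(1, 37), Add(1044, Mul(-12, 37))), -1473125), -1)) = Mul(5109631, Pow(Add(Mul(Rational(1, 37), Add(1044, -444)), -1473125), -1)) = Mul(5109631, Pow(Add(Mul(Rational(1, 37), 600), -1473125), -1)) = Mul(5109631, Pow(Add(Rational(600, 37), -1473125), -1)) = Mul(5109631, Pow(Rational(-54505025, 37), -1)) = Mul(5109631, Rational(-37, 54505025)) = Rational(-189056347, 54505025)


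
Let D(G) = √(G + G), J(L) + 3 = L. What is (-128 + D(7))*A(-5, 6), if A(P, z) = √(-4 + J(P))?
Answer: 2*I*√3*(-128 + √14) ≈ -430.44*I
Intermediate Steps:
J(L) = -3 + L
A(P, z) = √(-7 + P) (A(P, z) = √(-4 + (-3 + P)) = √(-7 + P))
D(G) = √2*√G (D(G) = √(2*G) = √2*√G)
(-128 + D(7))*A(-5, 6) = (-128 + √2*√7)*√(-7 - 5) = (-128 + √14)*√(-12) = (-128 + √14)*(2*I*√3) = 2*I*√3*(-128 + √14)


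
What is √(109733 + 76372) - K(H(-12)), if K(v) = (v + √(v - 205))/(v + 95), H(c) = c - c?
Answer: √186105 - I*√205/95 ≈ 431.4 - 0.15071*I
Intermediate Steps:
H(c) = 0
K(v) = (v + √(-205 + v))/(95 + v)
√(109733 + 76372) - K(H(-12)) = √(109733 + 76372) - (0 + √(-205 + 0))/(95 + 0) = √186105 - (0 + √(-205))/95 = √186105 - (0 + I*√205)/95 = √186105 - I*√205/95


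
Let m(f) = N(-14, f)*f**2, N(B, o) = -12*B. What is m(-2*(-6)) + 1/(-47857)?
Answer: 1157756543/47857 ≈ 24192.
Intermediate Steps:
m(f) = 168*f**2 (m(f) = (-12*(-14))*f**2 = 168*f**2)
m(-2*(-6)) + 1/(-47857) = 168*(-2*(-6))**2 + 1/(-47857) = 168*12**2 - 1/47857 = 168*144 - 1/47857 = 24192 - 1/47857 = 1157756543/47857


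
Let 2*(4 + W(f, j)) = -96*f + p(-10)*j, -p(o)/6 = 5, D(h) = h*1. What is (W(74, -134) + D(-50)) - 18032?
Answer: -19628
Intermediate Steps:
D(h) = h
p(o) = -30 (p(o) = -6*5 = -30)
W(f, j) = -4 - 48*f - 15*j (W(f, j) = -4 + (-96*f - 30*j)/2 = -4 + (-48*f - 15*j) = -4 - 48*f - 15*j)
(W(74, -134) + D(-50)) - 18032 = ((-4 - 48*74 - 15*(-134)) - 50) - 18032 = ((-4 - 3552 + 2010) - 50) - 18032 = (-1546 - 50) - 18032 = -1596 - 18032 = -19628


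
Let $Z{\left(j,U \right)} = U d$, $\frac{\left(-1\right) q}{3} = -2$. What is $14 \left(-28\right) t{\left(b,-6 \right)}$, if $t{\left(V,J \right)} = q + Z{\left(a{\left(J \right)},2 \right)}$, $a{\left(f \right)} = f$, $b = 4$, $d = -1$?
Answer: $-1568$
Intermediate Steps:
$q = 6$ ($q = \left(-3\right) \left(-2\right) = 6$)
$Z{\left(j,U \right)} = - U$ ($Z{\left(j,U \right)} = U \left(-1\right) = - U$)
$t{\left(V,J \right)} = 4$ ($t{\left(V,J \right)} = 6 - 2 = 4$)
$14 \left(-28\right) t{\left(b,-6 \right)} = 14 \left(-28\right) 4 = \left(-392\right) 4 = -1568$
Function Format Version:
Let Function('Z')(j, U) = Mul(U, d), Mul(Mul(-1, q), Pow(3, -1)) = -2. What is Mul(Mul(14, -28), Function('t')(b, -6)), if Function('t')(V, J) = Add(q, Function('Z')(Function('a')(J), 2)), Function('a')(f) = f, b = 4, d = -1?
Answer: -1568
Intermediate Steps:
q = 6 (q = Mul(-3, -2) = 6)
Function('Z')(j, U) = Mul(-1, U) (Function('Z')(j, U) = Mul(U, -1) = Mul(-1, U))
Function('t')(V, J) = 4 (Function('t')(V, J) = Add(6, Mul(-1, 2)) = Add(6, -2) = 4)
Mul(Mul(14, -28), Function('t')(b, -6)) = Mul(Mul(14, -28), 4) = Mul(-392, 4) = -1568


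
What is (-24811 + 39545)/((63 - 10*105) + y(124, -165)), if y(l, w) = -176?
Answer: -14734/1163 ≈ -12.669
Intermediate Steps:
(-24811 + 39545)/((63 - 10*105) + y(124, -165)) = (-24811 + 39545)/((63 - 10*105) - 176) = 14734/((63 - 1050) - 176) = 14734/(-987 - 176) = 14734/(-1163) = 14734*(-1/1163) = -14734/1163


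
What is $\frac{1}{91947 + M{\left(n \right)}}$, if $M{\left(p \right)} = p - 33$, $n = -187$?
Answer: $\frac{1}{91727} \approx 1.0902 \cdot 10^{-5}$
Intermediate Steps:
$M{\left(p \right)} = -33 + p$ ($M{\left(p \right)} = p - 33 = -33 + p$)
$\frac{1}{91947 + M{\left(n \right)}} = \frac{1}{91947 - 220} = \frac{1}{91727}$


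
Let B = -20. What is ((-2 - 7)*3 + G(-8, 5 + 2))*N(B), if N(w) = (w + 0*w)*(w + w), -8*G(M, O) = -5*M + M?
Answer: -24800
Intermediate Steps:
G(M, O) = M/2 (G(M, O) = -(-5*M + M)/8 = -(-1)*M/2 = M/2)
N(w) = 2*w² (N(w) = (w + 0)*(2*w) = w*(2*w) = 2*w²)
((-2 - 7)*3 + G(-8, 5 + 2))*N(B) = ((-2 - 7)*3 + (½)*(-8))*(2*(-20)²) = (-9*3 - 4)*(2*400) = (-27 - 4)*800 = -31*800 = -24800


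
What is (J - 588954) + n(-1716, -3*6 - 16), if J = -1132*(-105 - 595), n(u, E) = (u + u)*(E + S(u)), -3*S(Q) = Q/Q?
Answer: 321278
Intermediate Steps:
S(Q) = -⅓ (S(Q) = -Q/(3*Q) = -⅓*1 = -⅓)
n(u, E) = 2*u*(-⅓ + E) (n(u, E) = (u + u)*(E - ⅓) = (2*u)*(-⅓ + E) = 2*u*(-⅓ + E))
J = 792400 (J = -1132*(-700) = 792400)
(J - 588954) + n(-1716, -3*6 - 16) = (792400 - 588954) + (⅔)*(-1716)*(-1 + 3*(-3*6 - 16)) = 203446 + (⅔)*(-1716)*(-1 + 3*(-18 - 16)) = 203446 + (⅔)*(-1716)*(-1 + 3*(-34)) = 203446 + (⅔)*(-1716)*(-1 - 102) = 203446 + (⅔)*(-1716)*(-103) = 203446 + 117832 = 321278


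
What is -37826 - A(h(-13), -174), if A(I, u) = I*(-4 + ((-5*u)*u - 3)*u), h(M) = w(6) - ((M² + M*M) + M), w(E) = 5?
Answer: 8428966334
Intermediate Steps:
h(M) = 5 - M - 2*M² (h(M) = 5 - ((M² + M*M) + M) = 5 - ((M² + M²) + M) = 5 - (2*M² + M) = 5 - (M + 2*M²) = 5 + (-M - 2*M²) = 5 - M - 2*M²)
A(I, u) = I*(-4 + u*(-3 - 5*u²)) (A(I, u) = I*(-4 + (-5*u² - 3)*u) = I*(-4 + (-3 - 5*u²)*u) = I*(-4 + u*(-3 - 5*u²)))
-37826 - A(h(-13), -174) = -37826 - (-1)*(5 - 1*(-13) - 2*(-13)²)*(4 + 3*(-174) + 5*(-174)³) = -37826 - (-1)*(5 + 13 - 2*169)*(4 - 522 + 5*(-5268024)) = -37826 - (-1)*(5 + 13 - 338)*(4 - 522 - 26340120) = -37826 - (-1)*(-320)*(-26340638) = -37826 - 1*(-8429004160) = -37826 + 8429004160 = 8428966334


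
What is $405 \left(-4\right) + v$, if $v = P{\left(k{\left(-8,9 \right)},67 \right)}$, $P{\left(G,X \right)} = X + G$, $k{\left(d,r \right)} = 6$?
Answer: $-1547$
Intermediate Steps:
$P{\left(G,X \right)} = G + X$
$v = 73$ ($v = 6 + 67 = 73$)
$405 \left(-4\right) + v = 405 \left(-4\right) + 73 = -1620 + 73 = -1547$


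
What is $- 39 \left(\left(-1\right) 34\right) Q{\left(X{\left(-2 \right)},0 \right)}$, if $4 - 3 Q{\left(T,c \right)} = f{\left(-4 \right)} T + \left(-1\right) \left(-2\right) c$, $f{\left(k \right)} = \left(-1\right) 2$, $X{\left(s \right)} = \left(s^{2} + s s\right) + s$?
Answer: $7072$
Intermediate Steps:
$X{\left(s \right)} = s + 2 s^{2}$ ($X{\left(s \right)} = \left(s^{2} + s^{2}\right) + s = 2 s^{2} + s = s + 2 s^{2}$)
$f{\left(k \right)} = -2$
$Q{\left(T,c \right)} = \frac{4}{3} - \frac{2 c}{3} + \frac{2 T}{3}$ ($Q{\left(T,c \right)} = \frac{4}{3} - \frac{- 2 T + \left(-1\right) \left(-2\right) c}{3} = \frac{4}{3} - \frac{- 2 T + 2 c}{3} = \frac{4}{3} + \left(- \frac{2 c}{3} + \frac{2 T}{3}\right) = \frac{4}{3} - \frac{2 c}{3} + \frac{2 T}{3}$)
$- 39 \left(\left(-1\right) 34\right) Q{\left(X{\left(-2 \right)},0 \right)} = - 39 \left(\left(-1\right) 34\right) \left(\frac{4}{3} - 0 + \frac{2 \left(- 2 \left(1 + 2 \left(-2\right)\right)\right)}{3}\right) = \left(-39\right) \left(-34\right) \left(\frac{4}{3} + 0 + \frac{2 \left(- 2 \left(1 - 4\right)\right)}{3}\right) = 1326 \left(\frac{4}{3} + 0 + \frac{2 \left(\left(-2\right) \left(-3\right)\right)}{3}\right) = 1326 \left(\frac{4}{3} + 0 + \frac{2}{3} \cdot 6\right) = 1326 \left(\frac{4}{3} + 0 + 4\right) = 1326 \cdot \frac{16}{3} = 7072$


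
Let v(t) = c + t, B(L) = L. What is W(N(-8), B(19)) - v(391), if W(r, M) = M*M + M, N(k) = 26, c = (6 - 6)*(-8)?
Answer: -11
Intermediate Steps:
c = 0 (c = 0*(-8) = 0)
W(r, M) = M + M² (W(r, M) = M² + M = M + M²)
v(t) = t (v(t) = 0 + t = t)
W(N(-8), B(19)) - v(391) = 19*(1 + 19) - 1*391 = 19*20 - 391 = 380 - 391 = -11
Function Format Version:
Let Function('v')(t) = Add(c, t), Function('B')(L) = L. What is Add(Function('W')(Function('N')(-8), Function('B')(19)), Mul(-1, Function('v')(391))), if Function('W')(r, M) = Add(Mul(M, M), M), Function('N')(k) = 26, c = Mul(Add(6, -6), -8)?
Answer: -11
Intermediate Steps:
c = 0 (c = Mul(0, -8) = 0)
Function('W')(r, M) = Add(M, Pow(M, 2)) (Function('W')(r, M) = Add(Pow(M, 2), M) = Add(M, Pow(M, 2)))
Function('v')(t) = t (Function('v')(t) = Add(0, t) = t)
Add(Function('W')(Function('N')(-8), Function('B')(19)), Mul(-1, Function('v')(391))) = Add(Mul(19, Add(1, 19)), Mul(-1, 391)) = Add(Mul(19, 20), -391) = Add(380, -391) = -11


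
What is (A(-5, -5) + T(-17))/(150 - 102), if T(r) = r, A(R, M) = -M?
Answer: -¼ ≈ -0.25000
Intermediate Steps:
(A(-5, -5) + T(-17))/(150 - 102) = (-1*(-5) - 17)/(150 - 102) = (5 - 17)/48 = -12*1/48 = -¼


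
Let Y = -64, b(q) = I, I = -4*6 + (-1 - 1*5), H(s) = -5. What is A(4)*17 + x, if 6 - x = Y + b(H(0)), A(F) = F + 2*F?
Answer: 304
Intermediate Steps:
I = -30 (I = -24 + (-1 - 5) = -24 - 6 = -30)
A(F) = 3*F
b(q) = -30
x = 100 (x = 6 - (-64 - 30) = 6 - 1*(-94) = 6 + 94 = 100)
A(4)*17 + x = (3*4)*17 + 100 = 12*17 + 100 = 204 + 100 = 304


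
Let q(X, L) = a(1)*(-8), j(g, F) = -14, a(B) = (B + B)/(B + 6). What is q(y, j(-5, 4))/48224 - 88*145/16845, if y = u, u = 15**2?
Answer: -53845465/71079162 ≈ -0.75754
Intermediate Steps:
a(B) = 2*B/(6 + B) (a(B) = (2*B)/(6 + B) = 2*B/(6 + B))
u = 225
y = 225
q(X, L) = -16/7 (q(X, L) = (2*1/(6 + 1))*(-8) = (2*1/7)*(-8) = (2*1*(1/7))*(-8) = (2/7)*(-8) = -16/7)
q(y, j(-5, 4))/48224 - 88*145/16845 = -16/7/48224 - 88*145/16845 = -16/7*1/48224 - 12760*1/16845 = -1/21098 - 2552/3369 = -53845465/71079162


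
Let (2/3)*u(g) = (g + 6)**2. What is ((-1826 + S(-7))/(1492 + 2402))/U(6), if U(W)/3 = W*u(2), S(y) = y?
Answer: -611/2242944 ≈ -0.00027241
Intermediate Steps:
u(g) = 3*(6 + g)**2/2 (u(g) = 3*(g + 6)**2/2 = 3*(6 + g)**2/2)
U(W) = 288*W (U(W) = 3*(W*(3*(6 + 2)**2/2)) = 3*(W*((3/2)*8**2)) = 3*(W*((3/2)*64)) = 3*(W*96) = 3*(96*W) = 288*W)
((-1826 + S(-7))/(1492 + 2402))/U(6) = ((-1826 - 7)/(1492 + 2402))/((288*6)) = -1833/3894/1728 = -1833*1/3894*(1/1728) = -611/1298*1/1728 = -611/2242944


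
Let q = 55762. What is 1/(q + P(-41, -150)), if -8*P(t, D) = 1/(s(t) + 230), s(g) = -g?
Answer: 2168/120892015 ≈ 1.7933e-5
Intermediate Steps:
P(t, D) = -1/(8*(230 - t)) (P(t, D) = -1/(8*(-t + 230)) = -1/(8*(230 - t)))
1/(q + P(-41, -150)) = 1/(55762 + 1/(8*(-230 - 41))) = 1/(55762 + (1/8)/(-271)) = 1/(55762 + (1/8)*(-1/271)) = 1/(55762 - 1/2168) = 1/(120892015/2168) = 2168/120892015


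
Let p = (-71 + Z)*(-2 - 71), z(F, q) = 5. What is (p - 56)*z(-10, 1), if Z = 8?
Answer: 22715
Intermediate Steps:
p = 4599 (p = (-71 + 8)*(-2 - 71) = -63*(-73) = 4599)
(p - 56)*z(-10, 1) = (4599 - 56)*5 = 4543*5 = 22715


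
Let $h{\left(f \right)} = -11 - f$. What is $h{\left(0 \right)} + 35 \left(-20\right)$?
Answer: $-711$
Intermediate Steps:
$h{\left(0 \right)} + 35 \left(-20\right) = \left(-11 - 0\right) + 35 \left(-20\right) = \left(-11 + 0\right) - 700 = -11 - 700 = -711$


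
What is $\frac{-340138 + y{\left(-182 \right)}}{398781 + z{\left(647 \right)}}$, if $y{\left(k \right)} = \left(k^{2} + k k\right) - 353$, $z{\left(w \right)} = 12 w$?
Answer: $- \frac{274243}{406545} \approx -0.67457$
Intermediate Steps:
$y{\left(k \right)} = -353 + 2 k^{2}$ ($y{\left(k \right)} = \left(k^{2} + k^{2}\right) - 353 = 2 k^{2} - 353 = -353 + 2 k^{2}$)
$\frac{-340138 + y{\left(-182 \right)}}{398781 + z{\left(647 \right)}} = \frac{-340138 - \left(353 - 2 \left(-182\right)^{2}\right)}{398781 + 12 \cdot 647} = \frac{-340138 + \left(-353 + 2 \cdot 33124\right)}{398781 + 7764} = \frac{-340138 + \left(-353 + 66248\right)}{406545} = \left(-340138 + 65895\right) \frac{1}{406545} = \left(-274243\right) \frac{1}{406545} = - \frac{274243}{406545}$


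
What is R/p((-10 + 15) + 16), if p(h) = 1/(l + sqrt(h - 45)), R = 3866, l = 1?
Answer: 3866 + 7732*I*sqrt(6) ≈ 3866.0 + 18939.0*I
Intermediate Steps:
p(h) = 1/(1 + sqrt(-45 + h)) (p(h) = 1/(1 + sqrt(h - 45)) = 1/(1 + sqrt(-45 + h)))
R/p((-10 + 15) + 16) = 3866/(1/(1 + sqrt(-45 + ((-10 + 15) + 16)))) = 3866/(1/(1 + sqrt(-45 + (5 + 16)))) = 3866/(1/(1 + sqrt(-45 + 21))) = 3866/(1/(1 + sqrt(-24))) = 3866/(1/(1 + 2*I*sqrt(6))) = 3866*(1 + 2*I*sqrt(6)) = 3866 + 7732*I*sqrt(6)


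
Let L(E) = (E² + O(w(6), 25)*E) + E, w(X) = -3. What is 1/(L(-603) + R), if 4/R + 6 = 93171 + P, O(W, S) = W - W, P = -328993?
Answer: 58957/21401744741 ≈ 2.7548e-6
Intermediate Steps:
O(W, S) = 0
R = -1/58957 (R = 4/(-6 + (93171 - 328993)) = 4/(-6 - 235822) = 4/(-235828) = 4*(-1/235828) = -1/58957 ≈ -1.6962e-5)
L(E) = E + E² (L(E) = (E² + 0*E) + E = (E² + 0) + E = E² + E = E + E²)
1/(L(-603) + R) = 1/(-603*(1 - 603) - 1/58957) = 1/(-603*(-602) - 1/58957) = 1/(363006 - 1/58957) = 1/(21401744741/58957) = 58957/21401744741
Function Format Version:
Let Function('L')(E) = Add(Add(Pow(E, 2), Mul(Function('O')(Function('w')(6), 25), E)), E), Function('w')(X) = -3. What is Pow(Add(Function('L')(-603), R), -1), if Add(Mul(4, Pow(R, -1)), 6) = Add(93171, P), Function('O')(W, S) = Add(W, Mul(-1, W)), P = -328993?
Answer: Rational(58957, 21401744741) ≈ 2.7548e-6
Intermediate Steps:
Function('O')(W, S) = 0
R = Rational(-1, 58957) (R = Mul(4, Pow(Add(-6, Add(93171, -328993)), -1)) = Mul(4, Pow(Add(-6, -235822), -1)) = Mul(4, Pow(-235828, -1)) = Mul(4, Rational(-1, 235828)) = Rational(-1, 58957) ≈ -1.6962e-5)
Function('L')(E) = Add(E, Pow(E, 2)) (Function('L')(E) = Add(Add(Pow(E, 2), Mul(0, E)), E) = Add(Add(Pow(E, 2), 0), E) = Add(Pow(E, 2), E) = Add(E, Pow(E, 2)))
Pow(Add(Function('L')(-603), R), -1) = Pow(Add(Mul(-603, Add(1, -603)), Rational(-1, 58957)), -1) = Pow(Add(Mul(-603, -602), Rational(-1, 58957)), -1) = Pow(Add(363006, Rational(-1, 58957)), -1) = Pow(Rational(21401744741, 58957), -1) = Rational(58957, 21401744741)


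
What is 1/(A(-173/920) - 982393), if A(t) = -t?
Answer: -920/903801387 ≈ -1.0179e-6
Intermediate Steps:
1/(A(-173/920) - 982393) = 1/(-(-173)/920 - 982393) = 1/(-1*(-173/920) - 982393) = 1/(173/920 - 982393) = 1/(-903801387/920) = -920/903801387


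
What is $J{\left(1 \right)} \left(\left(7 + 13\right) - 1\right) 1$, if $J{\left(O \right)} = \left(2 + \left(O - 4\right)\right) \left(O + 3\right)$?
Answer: $-76$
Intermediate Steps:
$J{\left(O \right)} = \left(-2 + O\right) \left(3 + O\right)$ ($J{\left(O \right)} = \left(2 + \left(O - 4\right)\right) \left(3 + O\right) = \left(2 + \left(-4 + O\right)\right) \left(3 + O\right) = \left(-2 + O\right) \left(3 + O\right)$)
$J{\left(1 \right)} \left(\left(7 + 13\right) - 1\right) 1 = \left(-6 + 1 + 1^{2}\right) \left(\left(7 + 13\right) - 1\right) 1 = \left(-6 + 1 + 1\right) \left(20 - 1\right) 1 = \left(-4\right) 19 \cdot 1 = \left(-76\right) 1 = -76$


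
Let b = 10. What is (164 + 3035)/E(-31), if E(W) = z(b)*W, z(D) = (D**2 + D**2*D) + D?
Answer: -3199/34410 ≈ -0.092967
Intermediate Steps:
z(D) = D + D**2 + D**3 (z(D) = (D**2 + D**3) + D = D + D**2 + D**3)
E(W) = 1110*W (E(W) = (10*(1 + 10 + 10**2))*W = (10*(1 + 10 + 100))*W = (10*111)*W = 1110*W)
(164 + 3035)/E(-31) = (164 + 3035)/((1110*(-31))) = 3199/(-34410) = 3199*(-1/34410) = -3199/34410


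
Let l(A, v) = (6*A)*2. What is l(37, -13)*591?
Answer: 262404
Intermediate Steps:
l(A, v) = 12*A
l(37, -13)*591 = (12*37)*591 = 444*591 = 262404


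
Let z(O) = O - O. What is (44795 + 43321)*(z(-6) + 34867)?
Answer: 3072340572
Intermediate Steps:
z(O) = 0
(44795 + 43321)*(z(-6) + 34867) = (44795 + 43321)*(0 + 34867) = 88116*34867 = 3072340572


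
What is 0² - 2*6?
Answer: -12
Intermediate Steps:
0² - 2*6 = 0 - 12 = -12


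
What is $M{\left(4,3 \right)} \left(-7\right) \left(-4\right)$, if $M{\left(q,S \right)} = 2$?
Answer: $56$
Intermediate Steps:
$M{\left(4,3 \right)} \left(-7\right) \left(-4\right) = 2 \left(-7\right) \left(-4\right) = \left(-14\right) \left(-4\right) = 56$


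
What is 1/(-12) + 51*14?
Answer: 8567/12 ≈ 713.92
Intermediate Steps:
1/(-12) + 51*14 = -1/12 + 714 = 8567/12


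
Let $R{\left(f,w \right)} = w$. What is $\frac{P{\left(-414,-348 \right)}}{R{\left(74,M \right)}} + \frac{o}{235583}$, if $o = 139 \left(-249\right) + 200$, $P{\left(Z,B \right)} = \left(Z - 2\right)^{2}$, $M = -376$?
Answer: $- \frac{1925859}{4183} \approx -460.4$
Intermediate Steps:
$P{\left(Z,B \right)} = \left(-2 + Z\right)^{2}$
$o = -34411$ ($o = -34611 + 200 = -34411$)
$\frac{P{\left(-414,-348 \right)}}{R{\left(74,M \right)}} + \frac{o}{235583} = \frac{\left(-2 - 414\right)^{2}}{-376} - \frac{34411}{235583} = \left(-416\right)^{2} \left(- \frac{1}{376}\right) - \frac{13}{89} = 173056 \left(- \frac{1}{376}\right) - \frac{13}{89} = - \frac{21632}{47} - \frac{13}{89} = - \frac{1925859}{4183}$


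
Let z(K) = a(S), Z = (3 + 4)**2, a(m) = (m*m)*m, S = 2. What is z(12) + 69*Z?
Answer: 3389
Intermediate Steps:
a(m) = m**3 (a(m) = m**2*m = m**3)
Z = 49 (Z = 7**2 = 49)
z(K) = 8 (z(K) = 2**3 = 8)
z(12) + 69*Z = 8 + 69*49 = 8 + 3381 = 3389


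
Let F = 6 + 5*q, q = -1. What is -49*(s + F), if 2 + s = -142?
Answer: 7007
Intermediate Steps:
s = -144 (s = -2 - 142 = -144)
F = 1 (F = 6 + 5*(-1) = 6 - 5 = 1)
-49*(s + F) = -49*(-144 + 1) = -49*(-143) = 7007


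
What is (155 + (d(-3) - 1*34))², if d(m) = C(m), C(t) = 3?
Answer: 15376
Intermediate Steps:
d(m) = 3
(155 + (d(-3) - 1*34))² = (155 + (3 - 1*34))² = (155 + (3 - 34))² = (155 - 31)² = 124² = 15376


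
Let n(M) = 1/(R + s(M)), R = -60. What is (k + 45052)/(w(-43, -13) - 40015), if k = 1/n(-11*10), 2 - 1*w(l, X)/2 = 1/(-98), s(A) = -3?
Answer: -2204461/1960538 ≈ -1.1244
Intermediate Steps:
n(M) = -1/63 (n(M) = 1/(-60 - 3) = 1/(-63) = -1/63)
w(l, X) = 197/49 (w(l, X) = 4 - 2/(-98) = 4 - 2*(-1/98) = 4 + 1/49 = 197/49)
k = -63 (k = 1/(-1/63) = -63)
(k + 45052)/(w(-43, -13) - 40015) = (-63 + 45052)/(197/49 - 40015) = 44989/(-1960538/49) = 44989*(-49/1960538) = -2204461/1960538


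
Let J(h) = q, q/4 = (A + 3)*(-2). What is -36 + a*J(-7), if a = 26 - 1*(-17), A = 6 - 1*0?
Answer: -3132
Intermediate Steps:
A = 6 (A = 6 + 0 = 6)
q = -72 (q = 4*((6 + 3)*(-2)) = 4*(9*(-2)) = 4*(-18) = -72)
J(h) = -72
a = 43 (a = 26 + 17 = 43)
-36 + a*J(-7) = -36 + 43*(-72) = -36 - 3096 = -3132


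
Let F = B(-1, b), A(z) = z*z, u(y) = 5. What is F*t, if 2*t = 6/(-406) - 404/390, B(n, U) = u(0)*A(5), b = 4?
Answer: -1039775/15834 ≈ -65.667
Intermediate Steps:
A(z) = z²
B(n, U) = 125 (B(n, U) = 5*5² = 5*25 = 125)
F = 125
t = -41591/79170 (t = (6/(-406) - 404/390)/2 = (6*(-1/406) - 404*1/390)/2 = (-3/203 - 202/195)/2 = (½)*(-41591/39585) = -41591/79170 ≈ -0.52534)
F*t = 125*(-41591/79170) = -1039775/15834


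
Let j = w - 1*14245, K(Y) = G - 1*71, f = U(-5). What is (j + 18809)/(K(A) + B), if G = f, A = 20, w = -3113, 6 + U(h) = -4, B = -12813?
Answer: -1451/12894 ≈ -0.11253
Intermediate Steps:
U(h) = -10 (U(h) = -6 - 4 = -10)
f = -10
G = -10
K(Y) = -81 (K(Y) = -10 - 1*71 = -10 - 71 = -81)
j = -17358 (j = -3113 - 1*14245 = -3113 - 14245 = -17358)
(j + 18809)/(K(A) + B) = (-17358 + 18809)/(-81 - 12813) = 1451/(-12894) = 1451*(-1/12894) = -1451/12894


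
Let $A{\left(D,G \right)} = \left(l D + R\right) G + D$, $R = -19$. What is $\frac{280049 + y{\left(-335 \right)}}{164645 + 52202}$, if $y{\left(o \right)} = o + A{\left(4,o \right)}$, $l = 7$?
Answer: $\frac{276703}{216847} \approx 1.276$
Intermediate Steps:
$A{\left(D,G \right)} = D + G \left(-19 + 7 D\right)$ ($A{\left(D,G \right)} = \left(7 D - 19\right) G + D = \left(-19 + 7 D\right) G + D = G \left(-19 + 7 D\right) + D = D + G \left(-19 + 7 D\right)$)
$y{\left(o \right)} = 4 + 10 o$ ($y{\left(o \right)} = o + \left(4 - 19 o + 7 \cdot 4 o\right) = o + \left(4 - 19 o + 28 o\right) = o + \left(4 + 9 o\right) = 4 + 10 o$)
$\frac{280049 + y{\left(-335 \right)}}{164645 + 52202} = \frac{280049 + \left(4 + 10 \left(-335\right)\right)}{164645 + 52202} = \frac{280049 + \left(4 - 3350\right)}{216847} = \left(280049 - 3346\right) \frac{1}{216847} = 276703 \cdot \frac{1}{216847} = \frac{276703}{216847}$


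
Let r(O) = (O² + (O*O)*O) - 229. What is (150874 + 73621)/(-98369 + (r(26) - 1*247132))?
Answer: -224495/327478 ≈ -0.68553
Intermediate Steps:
r(O) = -229 + O² + O³ (r(O) = (O² + O²*O) - 229 = (O² + O³) - 229 = -229 + O² + O³)
(150874 + 73621)/(-98369 + (r(26) - 1*247132)) = (150874 + 73621)/(-98369 + ((-229 + 26² + 26³) - 1*247132)) = 224495/(-98369 + ((-229 + 676 + 17576) - 247132)) = 224495/(-98369 + (18023 - 247132)) = 224495/(-98369 - 229109) = 224495/(-327478) = 224495*(-1/327478) = -224495/327478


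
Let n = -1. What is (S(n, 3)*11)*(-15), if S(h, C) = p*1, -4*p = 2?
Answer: 165/2 ≈ 82.500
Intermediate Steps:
p = -½ (p = -¼*2 = -½ ≈ -0.50000)
S(h, C) = -½ (S(h, C) = -½*1 = -½)
(S(n, 3)*11)*(-15) = -½*11*(-15) = -11/2*(-15) = 165/2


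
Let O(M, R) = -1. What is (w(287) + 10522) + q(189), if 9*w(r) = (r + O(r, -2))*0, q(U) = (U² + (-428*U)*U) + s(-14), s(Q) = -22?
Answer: -15242367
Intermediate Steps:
q(U) = -22 - 427*U² (q(U) = (U² + (-428*U)*U) - 22 = (U² - 428*U²) - 22 = -427*U² - 22 = -22 - 427*U²)
w(r) = 0 (w(r) = ((r - 1)*0)/9 = ((-1 + r)*0)/9 = (⅑)*0 = 0)
(w(287) + 10522) + q(189) = (0 + 10522) + (-22 - 427*189²) = 10522 + (-22 - 427*35721) = 10522 + (-22 - 15252867) = 10522 - 15252889 = -15242367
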